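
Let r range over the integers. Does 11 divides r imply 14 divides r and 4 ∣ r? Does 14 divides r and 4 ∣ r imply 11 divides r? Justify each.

(⇒) fails and (⇐) fails.

(⇒) This fails: take r = 11. Certainly 11 ∣ 11, but 14 ∤ 11.

(⇐) This fails: take r = 28. Both 14 ∣ 28 and 4 ∣ 28, yet 28 is not a multiple of 11 (since 28 = 2·11 + 6), so 11 ∤ 28.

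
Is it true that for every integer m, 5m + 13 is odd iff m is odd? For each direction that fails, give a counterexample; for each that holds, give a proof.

(⇒) This fails: m = 6 gives 5m + 13 = 43, which is odd, but 6 is even, not odd.

(⇐) This also fails: m = 1 is odd, but 5m + 13 = 18 is even, not odd.

Both directions fail.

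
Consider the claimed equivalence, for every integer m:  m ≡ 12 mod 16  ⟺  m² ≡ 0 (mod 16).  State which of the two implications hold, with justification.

Not equivalent: only (⇒) holds.

Forward direction. Suppose m ≡ 12 mod 16. Write m = 16j + 12. Then (16j + 12)² = 256j² + 384j + 144 = 16(16j² + 24j + 9) + 0, so m² ≡ 0 (mod 16).

Converse. This fails: take m = 0. Then 0² = 0 ≡ 0 (mod 16), yet 0 ≡ 0 (mod 16), not 12.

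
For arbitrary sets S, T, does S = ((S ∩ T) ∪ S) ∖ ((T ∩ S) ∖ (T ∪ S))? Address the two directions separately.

The two sets are equal.

(⟹) Let x ∈ S. Then either x ∈ S and x ∉ T; or x ∈ S ∩ T. In each case x ∈ ((S ∩ T) ∪ S) ∖ ((T ∩ S) ∖ (T ∪ S)), so S ⊆ ((S ∩ T) ∪ S) ∖ ((T ∩ S) ∖ (T ∪ S)).

(⟸) Let x ∈ ((S ∩ T) ∪ S) ∖ ((T ∩ S) ∖ (T ∪ S)). Then either x ∈ S and x ∉ T; or x ∈ S ∩ T. In each case x ∈ S, so ((S ∩ T) ∪ S) ∖ ((T ∩ S) ∖ (T ∪ S)) ⊆ S.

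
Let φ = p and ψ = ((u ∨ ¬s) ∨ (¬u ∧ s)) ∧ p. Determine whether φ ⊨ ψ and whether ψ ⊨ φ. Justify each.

(⟹) Assume the antecedent. If s is true, the antecedent forces (s = T, u = F, p = T) or (s = T, u = T, p = T), and ((u ∨ ¬s) ∨ (¬u ∧ s)) ∧ p holds there. If s is false, the antecedent forces (s = F, u = F, p = T) or (s = F, u = T, p = T), and ((u ∨ ¬s) ∨ (¬u ∧ s)) ∧ p holds there. Either way ((u ∨ ¬s) ∨ (¬u ∧ s)) ∧ p holds.

(⟸) Assume the antecedent. If s is true, the antecedent forces (s = T, u = F, p = T) or (s = T, u = T, p = T), and p holds there. If s is false, the antecedent forces (s = F, u = F, p = T) or (s = F, u = T, p = T), and p holds there. Either way p holds.

Both directions hold.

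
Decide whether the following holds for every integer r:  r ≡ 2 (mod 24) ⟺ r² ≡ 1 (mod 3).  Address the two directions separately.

Only the forward direction holds.

(⟸) This fails: take r = 1. Then 1² = 1 ≡ 1 (mod 3), yet 1 ≡ 1 (mod 24), not 2.

(⟹) Suppose r ≡ 2 (mod 24). Then r² ≡ 2² = 4 (mod 24), and since 3 ∣ 24, also r² ≡ 1 (mod 3).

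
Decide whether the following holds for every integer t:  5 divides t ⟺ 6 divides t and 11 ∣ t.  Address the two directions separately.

(⇒) This fails: take t = 5. Certainly 5 ∣ 5, but 6 ∤ 5.

(⇐) This fails: take t = 66. Both 6 ∣ 66 and 11 ∣ 66, yet 66 is not a multiple of 5 (since 66 = 13·5 + 1), so 5 ∤ 66.

Neither direction holds.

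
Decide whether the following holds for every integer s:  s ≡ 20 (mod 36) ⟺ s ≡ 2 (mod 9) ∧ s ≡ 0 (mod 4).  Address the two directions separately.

Both implications hold.

Forward direction. Suppose s ≡ 20 (mod 36); write s = 36j + 20. Since 9 ∣ 36, reducing mod 9 gives s ≡ 20 ≡ 2 (mod 9); since 4 ∣ 36, reducing mod 4 gives s ≡ 20 ≡ 0 (mod 4).

Converse. If s ≡ 2 (mod 9) and s ≡ 0 (mod 4), then by the Chinese remainder theorem s ≡ 20 (mod 36). This is exactly s ≡ 20 (mod 36).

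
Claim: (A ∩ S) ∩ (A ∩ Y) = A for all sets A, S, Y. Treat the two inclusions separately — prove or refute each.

(⊆) Let x ∈ (A ∩ S) ∩ (A ∩ Y). Then x ∈ A ∩ S ∩ Y, from which x ∈ A.

(⊇) This inclusion fails. Take A = {1}, S = ∅, Y = ∅; then 1 ∈ A but 1 ∉ (A ∩ S) ∩ (A ∩ Y).

The sets are not equal: only the forward inclusion holds.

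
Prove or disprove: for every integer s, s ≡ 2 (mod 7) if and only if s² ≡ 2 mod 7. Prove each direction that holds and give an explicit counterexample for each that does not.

(⇒) fails and (⇐) fails.

(⟹) This fails: take s = 2. Then 2 ≡ 2 (mod 7), but 2² = 4 ≡ 4 (mod 7), not 2.

(⟸) This fails: take s = 3. Then 3² = 9 ≡ 2 (mod 7), yet 3 ≡ 3 (mod 7), not 2.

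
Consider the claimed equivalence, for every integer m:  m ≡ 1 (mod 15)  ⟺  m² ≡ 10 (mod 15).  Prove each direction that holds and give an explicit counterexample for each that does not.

Neither implication holds.

[⇒] This fails: take m = 1. Then 1 ≡ 1 (mod 15), but 1² = 1 ≡ 1 (mod 15), not 10.

[⇐] This fails: take m = 5. Then 5² = 25 ≡ 10 (mod 15), yet 5 ≡ 5 (mod 15), not 1.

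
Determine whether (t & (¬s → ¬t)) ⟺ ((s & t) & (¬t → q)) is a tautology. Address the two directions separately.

(→) Assume the antecedent. If q is true, the antecedent forces (q = T, s = T, t = T), and (s & t) & (¬t → q) holds there. If q is false, the antecedent forces (q = F, s = T, t = T), and (s & t) & (¬t → q) holds there. Either way (s & t) & (¬t → q) holds.

(←) Assume the antecedent. If q is true, the antecedent forces (q = T, s = T, t = T), and t & (¬s → ¬t) holds there. If q is false, the antecedent forces (q = F, s = T, t = T), and t & (¬s → ¬t) holds there. Either way t & (¬s → ¬t) holds.

Both directions hold; the statement is true.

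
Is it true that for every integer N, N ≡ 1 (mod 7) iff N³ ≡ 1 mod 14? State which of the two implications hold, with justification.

(⇒) This fails: take N = 8. Then 8 ≡ 1 (mod 7), but 8³ = 512 ≡ 8 (mod 14), not 1.

(⇐) This fails: take N = 9. Then 9³ = 729 ≡ 1 (mod 14), yet 9 ≡ 2 (mod 7), not 1.

Neither direction holds.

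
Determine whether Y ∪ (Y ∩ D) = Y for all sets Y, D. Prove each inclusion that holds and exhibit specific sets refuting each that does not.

Both inclusions hold; the sets are equal.

(⊆) Let x ∈ Y ∪ (Y ∩ D). Then either x ∈ Y and x ∉ D; or x ∈ Y ∩ D. In each case x ∈ Y, so Y ∪ (Y ∩ D) ⊆ Y.

(⊇) Let x ∈ Y. Then either x ∈ Y and x ∉ D; or x ∈ Y ∩ D. In each case x ∈ Y ∪ (Y ∩ D), so Y ⊆ Y ∪ (Y ∩ D).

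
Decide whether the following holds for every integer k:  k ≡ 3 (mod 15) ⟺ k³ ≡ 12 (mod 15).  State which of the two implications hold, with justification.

Equivalent; both directions hold.

(⟹) Suppose k ≡ 3 (mod 15). Write k = 15j + 3. Then (15j + 3)³ = 3375j³ + 2025j² + 405j + 27 = 15(225j³ + 135j² + 27j + 1) + 12, so k³ ≡ 12 (mod 15).

(⟸) Conversely, suppose k³ ≡ 12 (mod 15). The only residue r in {0, …, 14} with r³ ≡ 12 (mod 15) is r = 3, so k ≡ 3 (mod 15).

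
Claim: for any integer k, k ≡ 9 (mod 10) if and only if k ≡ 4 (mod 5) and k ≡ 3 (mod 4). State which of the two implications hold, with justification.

(→) This fails: k = 9 gives 9 ≡ 9 (mod 10) but 9 ≡ 1 (mod 4), so the conjunction on the right does not hold.

(←) Conversely, if k ≡ 4 (mod 5) and k ≡ 3 (mod 4), then by the Chinese remainder theorem k ≡ 19 (mod 20). Since 19 ≡ 9 (mod 10) and 10 ∣ 20, we get k ≡ 9 (mod 10).

The forward direction fails; the converse holds.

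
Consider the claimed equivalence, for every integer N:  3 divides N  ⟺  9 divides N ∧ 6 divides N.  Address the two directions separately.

Only the converse holds.

(⇐) Suppose 9 ∣ N and 6 ∣ N. Any common multiple of 9 and 6 is a multiple of their lcm; here lcm(9, 6) = 9·6/gcd(9, 6) = 54/3 = 18, so 18 ∣ N. Since 3 ∣ 18, it follows that 3 ∣ N.

(⇒) This fails: take N = 3. Certainly 3 ∣ 3, but 9 ∤ 3.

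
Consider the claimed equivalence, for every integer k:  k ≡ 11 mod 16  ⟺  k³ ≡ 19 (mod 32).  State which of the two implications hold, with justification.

Only the reverse direction holds.

(→) This fails: take k = 27. Then 27 ≡ 11 (mod 16), but 27³ = 19683 ≡ 3 (mod 32), not 19.

(←) Conversely, the residues r modulo 32 with r³ ≡ 19 (mod 32) are exactly {11}, and each is ≡ 11 (mod 16).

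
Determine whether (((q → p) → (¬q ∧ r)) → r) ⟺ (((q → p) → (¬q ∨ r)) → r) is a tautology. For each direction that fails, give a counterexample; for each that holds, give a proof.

(⇒) fails; (⇐) holds.

[⇒] This fails. Under p = F, q = F, r = F, the left side is true but the right side is false.

[⇐] Assume the antecedent. If p is true, ((q → p) → (¬q ∧ r)) → r reduces to true regardless of the other variables. If p is false, the antecedent forces (p = F, q = F, r = T) or (p = F, q = T, r = T), and ((q → p) → (¬q ∧ r)) → r holds there. Either way ((q → p) → (¬q ∧ r)) → r holds.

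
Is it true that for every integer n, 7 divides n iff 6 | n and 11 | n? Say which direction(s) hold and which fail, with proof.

(⇒) fails and (⇐) fails.

[⇒] This fails: take n = 7. Certainly 7 ∣ 7, but 6 ∤ 7.

[⇐] This fails: take n = 66. Both 6 ∣ 66 and 11 ∣ 66, yet 66 is not a multiple of 7 (since 66 = 9·7 + 3), so 7 ∤ 66.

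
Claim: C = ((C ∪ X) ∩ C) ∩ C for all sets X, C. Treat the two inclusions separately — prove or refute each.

(⊆) Let x ∈ C. Then either x ∈ C and x ∉ X; or x ∈ X ∩ C. In each case x ∈ ((C ∪ X) ∩ C) ∩ C, so C ⊆ ((C ∪ X) ∩ C) ∩ C.

(⊇) Let x ∈ ((C ∪ X) ∩ C) ∩ C. Then either x ∈ C and x ∉ X; or x ∈ X ∩ C. In each case x ∈ C, so ((C ∪ X) ∩ C) ∩ C ⊆ C.

Both inclusions hold; the sets are equal.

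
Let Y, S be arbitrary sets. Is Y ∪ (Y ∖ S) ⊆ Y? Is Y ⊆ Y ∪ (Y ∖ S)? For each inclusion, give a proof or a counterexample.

(⟸) Let x ∈ Y. Then either x ∈ Y and x ∉ S; or x ∈ Y ∩ S. In each case x ∈ Y ∪ (Y ∖ S), so Y ⊆ Y ∪ (Y ∖ S).

(⟹) Let x ∈ Y ∪ (Y ∖ S). Then either x ∈ Y and x ∉ S; or x ∈ Y ∩ S. In each case x ∈ Y, so Y ∪ (Y ∖ S) ⊆ Y.

Both inclusions hold; the sets are equal.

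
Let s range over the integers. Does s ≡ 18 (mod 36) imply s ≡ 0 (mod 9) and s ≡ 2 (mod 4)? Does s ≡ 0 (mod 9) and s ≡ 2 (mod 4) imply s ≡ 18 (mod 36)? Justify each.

[⇒] Suppose s ≡ 18 (mod 36); write s = 36j + 18. Since 9 ∣ 36, reducing mod 9 gives s ≡ 18 ≡ 0 (mod 9); since 4 ∣ 36, reducing mod 4 gives s ≡ 18 ≡ 2 (mod 4).

[⇐] Conversely, if s ≡ 0 (mod 9) and s ≡ 2 (mod 4), then by the Chinese remainder theorem s ≡ 18 (mod 36). This is exactly s ≡ 18 (mod 36).

Equivalent; both directions hold.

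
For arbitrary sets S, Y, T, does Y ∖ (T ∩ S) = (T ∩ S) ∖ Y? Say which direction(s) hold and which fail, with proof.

(⊆) fails and (⊇) fails.

(⊆) This inclusion fails. Take S = ∅, Y = {1}, T = ∅; then 1 ∈ Y ∖ (T ∩ S) but 1 ∉ (T ∩ S) ∖ Y.

(⊇) This inclusion fails. Take S = {1}, Y = ∅, T = {1}; then 1 ∈ (T ∩ S) ∖ Y but 1 ∉ Y ∖ (T ∩ S).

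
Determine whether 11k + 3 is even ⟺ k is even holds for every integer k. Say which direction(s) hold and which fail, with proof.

Neither implication holds.

Forward direction. This fails: k = 1 gives 11k + 3 = 14, which is even, but 1 is odd, not even.

Converse. This also fails: k = 4 is even, but 11k + 3 = 47 is odd, not even.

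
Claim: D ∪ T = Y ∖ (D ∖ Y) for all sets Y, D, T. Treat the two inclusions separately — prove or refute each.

Both inclusions fail.

(⟹) This inclusion fails. Take Y = ∅, D = {1}, T = ∅; then 1 ∈ D ∪ T but 1 ∉ Y ∖ (D ∖ Y).

(⟸) This inclusion fails. Take Y = {1}, D = ∅, T = ∅; then 1 ∈ Y ∖ (D ∖ Y) but 1 ∉ D ∪ T.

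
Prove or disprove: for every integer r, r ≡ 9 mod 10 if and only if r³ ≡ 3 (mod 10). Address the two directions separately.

Forward direction. This fails: take r = 9. Then 9 ≡ 9 (mod 10), but 9³ = 729 ≡ 9 (mod 10), not 3.

Converse. This fails: take r = 7. Then 7³ = 343 ≡ 3 (mod 10), yet 7 ≡ 7 (mod 10), not 9.

Both directions fail.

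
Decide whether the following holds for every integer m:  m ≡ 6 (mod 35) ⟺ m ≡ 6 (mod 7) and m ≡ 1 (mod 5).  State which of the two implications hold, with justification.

Both directions hold.

(⇒) Suppose m ≡ 6 (mod 35); write m = 35j + 6. Since 7 ∣ 35, reducing mod 7 gives m ≡ 6 (mod 7); since 5 ∣ 35, reducing mod 5 gives m ≡ 6 ≡ 1 (mod 5).

(⇐) Conversely, if m ≡ 6 (mod 7) and m ≡ 1 (mod 5), then by the Chinese remainder theorem m ≡ 6 (mod 35). This is exactly m ≡ 6 (mod 35).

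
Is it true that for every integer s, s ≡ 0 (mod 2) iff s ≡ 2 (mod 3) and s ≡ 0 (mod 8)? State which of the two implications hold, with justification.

(⇒) fails; (⇐) holds.

Forward direction. This fails: s = 0 gives 0 ≡ 0 (mod 2) but 0 ≡ 0 (mod 3), so the conjunction on the right does not hold.

Converse. If s ≡ 2 (mod 3) and s ≡ 0 (mod 8), then by the Chinese remainder theorem s ≡ 8 (mod 24). Since 8 ≡ 0 (mod 2) and 2 ∣ 24, we get s ≡ 0 (mod 2).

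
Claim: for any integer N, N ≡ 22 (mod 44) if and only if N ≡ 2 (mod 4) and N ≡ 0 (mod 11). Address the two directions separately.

Forward direction. Suppose N ≡ 22 (mod 44); write N = 44j + 22. Since 4 ∣ 44, reducing mod 4 gives N ≡ 22 ≡ 2 (mod 4); since 11 ∣ 44, reducing mod 11 gives N ≡ 22 ≡ 0 (mod 11).

Converse. If N ≡ 2 (mod 4) and N ≡ 0 (mod 11), then by the Chinese remainder theorem N ≡ 22 (mod 44). This is exactly N ≡ 22 (mod 44).

Both directions hold.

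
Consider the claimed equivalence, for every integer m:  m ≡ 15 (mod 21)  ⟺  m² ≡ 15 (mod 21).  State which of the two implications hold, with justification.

Forward direction. Suppose m ≡ 15 (mod 21). Write m = 21j + 15. Then (21j + 15)² = 441j² + 630j + 225 = 21(21j² + 30j + 10) + 15, so m² ≡ 15 (mod 21).

Converse. This fails: take m = 6. Then 6² = 36 ≡ 15 (mod 21), yet 6 ≡ 6 (mod 21), not 15.

Not equivalent: only (⇒) holds.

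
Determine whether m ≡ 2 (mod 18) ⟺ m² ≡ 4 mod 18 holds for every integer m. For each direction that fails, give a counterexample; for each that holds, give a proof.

(⟹) Suppose m ≡ 2 (mod 18). Write m = 18j + 2. Then (18j + 2)² = 324j² + 72j + 4 = 18(18j² + 4j) + 4, so m² ≡ 4 (mod 18).

(⟸) This fails: take m = 16. Then 16² = 256 ≡ 4 (mod 18), yet 16 ≡ 16 (mod 18), not 2.

(⇒) holds; (⇐) fails.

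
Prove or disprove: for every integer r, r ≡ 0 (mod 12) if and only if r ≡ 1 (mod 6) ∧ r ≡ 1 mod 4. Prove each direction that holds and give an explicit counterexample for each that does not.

Both directions fail.

(⇒) This fails: r = 0 gives 0 ≡ 0 (mod 12) but 0 ≡ 0 (mod 6), so the conjunction on the right does not hold.

(⇐) This fails: r = 1 satisfies both congruences on the right (1 ≡ 1 mod 6 and 1 ≡ 1 mod 4) yet 1 ≡ 1 (mod 12), not 0.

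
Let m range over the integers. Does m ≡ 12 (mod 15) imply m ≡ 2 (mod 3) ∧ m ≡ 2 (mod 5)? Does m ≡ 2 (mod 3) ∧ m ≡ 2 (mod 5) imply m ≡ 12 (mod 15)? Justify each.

Both directions fail.

(→) This fails: m = 12 gives 12 ≡ 12 (mod 15) but 12 ≡ 0 (mod 3), so the conjunction on the right does not hold.

(←) This fails: m = 2 satisfies both congruences on the right (2 ≡ 2 mod 3 and 2 ≡ 2 mod 5) yet 2 ≡ 2 (mod 15), not 12.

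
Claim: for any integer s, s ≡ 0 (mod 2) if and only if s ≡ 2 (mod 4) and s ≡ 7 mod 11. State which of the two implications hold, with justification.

Only the reverse direction holds.

(→) This fails: s = 0 gives 0 ≡ 0 (mod 2) but 0 ≡ 0 (mod 4), so the conjunction on the right does not hold.

(←) Conversely, if s ≡ 2 (mod 4) and s ≡ 7 (mod 11), then by the Chinese remainder theorem s ≡ 18 (mod 44). Since 18 ≡ 0 (mod 2) and 2 ∣ 44, we get s ≡ 0 (mod 2).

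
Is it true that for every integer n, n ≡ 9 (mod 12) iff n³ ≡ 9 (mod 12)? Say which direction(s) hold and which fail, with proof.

Equivalent; both directions hold.

[⇒] Suppose n ≡ 9 (mod 12). Write n = 12j + 9. Then (12j + 9)³ = 1728j³ + 3888j² + 2916j + 729 = 12(144j³ + 324j² + 243j + 60) + 9, so n³ ≡ 9 (mod 12).

[⇐] For the converse, argue contrapositively. If n ≢ 9 (mod 12), then n is congruent to one of 0, 1, 2, 3, 4, 5, 6, 7, 8, 10, 11 modulo 12, and these give n³ ≡ 0, 1, 8, 3, 4, 5, 0, 7, 8, 4, 11 respectively — never 9.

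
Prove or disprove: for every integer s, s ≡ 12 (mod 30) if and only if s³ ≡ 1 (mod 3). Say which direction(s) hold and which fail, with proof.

(⇒) fails and (⇐) fails.

Forward direction. This fails: take s = 12. Then 12 ≡ 12 (mod 30), but 12³ = 1728 ≡ 0 (mod 3), not 1.

Converse. This fails: take s = 1. Then 1³ = 1 ≡ 1 (mod 3), yet 1 ≡ 1 (mod 30), not 12.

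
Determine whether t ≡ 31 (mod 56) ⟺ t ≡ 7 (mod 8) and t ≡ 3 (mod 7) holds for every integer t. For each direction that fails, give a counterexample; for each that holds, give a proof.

[⇒] Suppose t ≡ 31 (mod 56); write t = 56j + 31. Since 8 ∣ 56, reducing mod 8 gives t ≡ 31 ≡ 7 (mod 8); since 7 ∣ 56, reducing mod 7 gives t ≡ 31 ≡ 3 (mod 7).

[⇐] Conversely, if t ≡ 7 (mod 8) and t ≡ 3 (mod 7), then by the Chinese remainder theorem t ≡ 31 (mod 56). This is exactly t ≡ 31 (mod 56).

Both implications hold.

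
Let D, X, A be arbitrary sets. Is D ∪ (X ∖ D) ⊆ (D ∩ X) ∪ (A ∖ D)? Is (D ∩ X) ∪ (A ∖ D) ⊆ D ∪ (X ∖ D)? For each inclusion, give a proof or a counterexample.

Both inclusions fail.

Forward inclusion. This inclusion fails. Take D = {1}, X = ∅, A = ∅; then 1 ∈ D ∪ (X ∖ D) but 1 ∉ (D ∩ X) ∪ (A ∖ D).

Reverse inclusion. This inclusion fails. Take D = ∅, X = ∅, A = {1}; then 1 ∈ (D ∩ X) ∪ (A ∖ D) but 1 ∉ D ∪ (X ∖ D).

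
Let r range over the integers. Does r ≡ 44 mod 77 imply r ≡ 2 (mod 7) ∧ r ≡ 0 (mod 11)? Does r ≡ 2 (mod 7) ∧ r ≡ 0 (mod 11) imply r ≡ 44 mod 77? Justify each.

Converse. If r ≡ 2 (mod 7) and r ≡ 0 (mod 11), then by the Chinese remainder theorem r ≡ 44 (mod 77). This is exactly r ≡ 44 (mod 77).

Forward direction. Suppose r ≡ 44 (mod 77); write r = 77j + 44. Since 7 ∣ 77, reducing mod 7 gives r ≡ 44 ≡ 2 (mod 7); since 11 ∣ 77, reducing mod 11 gives r ≡ 44 ≡ 0 (mod 11).

Equivalent; both directions hold.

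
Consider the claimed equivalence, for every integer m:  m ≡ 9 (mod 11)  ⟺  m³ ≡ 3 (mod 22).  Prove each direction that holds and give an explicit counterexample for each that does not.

(⇒) This fails: take m = 20. Then 20 ≡ 9 (mod 11), but 20³ = 8000 ≡ 14 (mod 22), not 3.

(⇐) Conversely, the residues r modulo 22 with r³ ≡ 3 (mod 22) are exactly {9}, and each is ≡ 9 (mod 11).

Not equivalent: only (⇐) holds.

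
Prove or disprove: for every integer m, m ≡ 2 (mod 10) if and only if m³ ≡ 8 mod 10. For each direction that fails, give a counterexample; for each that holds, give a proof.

(⟹) Suppose m ≡ 2 (mod 10). Write m = 10j + 2. Then (10j + 2)³ = 1000j³ + 600j² + 120j + 8 = 10(100j³ + 60j² + 12j) + 8, so m³ ≡ 8 (mod 10).

(⟸) For the converse, argue contrapositively. If m ≢ 2 (mod 10), then m is congruent to one of 0, 1, 3, 4, 5, 6, 7, 8, 9 modulo 10, and these give m³ ≡ 0, 1, 7, 4, 5, 6, 3, 2, 9 respectively — never 8.

Both directions hold; the statement is true.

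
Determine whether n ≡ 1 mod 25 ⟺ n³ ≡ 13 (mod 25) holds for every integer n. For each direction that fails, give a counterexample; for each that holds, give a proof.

Both directions fail.

Forward direction. This fails: take n = 1. Then 1 ≡ 1 (mod 25), but 1³ = 1 ≡ 1 (mod 25), not 13.

Converse. This fails: take n = 17. Then 17³ = 4913 ≡ 13 (mod 25), yet 17 ≡ 17 (mod 25), not 1.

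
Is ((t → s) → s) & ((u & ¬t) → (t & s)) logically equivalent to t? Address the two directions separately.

(→) This fails. Under t = F, u = F, s = T, the left side is true but the right side is false.

(←) Assume the antecedent. If t is true, the consequent reduces to true regardless of the other variables. If t is false, the antecedent cannot hold. Either way the consequent holds.

(⇒) fails; (⇐) holds.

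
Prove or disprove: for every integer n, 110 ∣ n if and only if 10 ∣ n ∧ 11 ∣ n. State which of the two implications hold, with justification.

Both implications hold.

Forward direction. If 110 ∣ n, write n = 110q. Since 110 = 11·10, n = 10·(11q), so 10 ∣ n; and since 110 = 10·11, n = 11·(10q), so 11 ∣ n.

Converse. Suppose 10 ∣ n and 11 ∣ n. Any common multiple of 10 and 11 is a multiple of their lcm; here gcd(10, 11) = 1, so lcm(10, 11) = 10·11 = 110, so 110 ∣ n.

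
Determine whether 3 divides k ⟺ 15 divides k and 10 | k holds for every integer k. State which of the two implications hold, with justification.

(⇐) Suppose 15 ∣ k and 10 ∣ k. Any common multiple of 15 and 10 is a multiple of their lcm; here lcm(15, 10) = 15·10/gcd(15, 10) = 150/5 = 30, so 30 ∣ k. Since 3 ∣ 30, it follows that 3 ∣ k.

(⇒) This fails: take k = 3. Certainly 3 ∣ 3, but 15 ∤ 3.

Not equivalent: only (⇐) holds.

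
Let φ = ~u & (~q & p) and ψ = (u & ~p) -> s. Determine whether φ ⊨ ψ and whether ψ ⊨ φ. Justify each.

The forward direction holds; the converse fails.

(⇒) Assume the antecedent. If p is true, (u & ~p) -> s reduces to true regardless of the other variables. If p is false, the antecedent cannot hold. Either way (u & ~p) -> s holds.

(⇐) This fails. Under p = F, u = F, q = F, s = F, the left side is false but the right side is true.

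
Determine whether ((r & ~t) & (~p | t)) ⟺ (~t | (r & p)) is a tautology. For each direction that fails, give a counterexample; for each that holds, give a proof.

[⇒] Assume the antecedent. If r is true, the antecedent forces (r = T, t = F, p = F), and ~t | (r & p) holds there. If r is false, the antecedent cannot hold. Either way ~t | (r & p) holds.

[⇐] This fails. Under r = F, t = F, p = F, the left side is false but the right side is true.

Not equivalent: only (⇒) holds.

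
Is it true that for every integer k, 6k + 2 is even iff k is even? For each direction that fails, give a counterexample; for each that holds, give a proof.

[⇒] This fails: take k = 3. Then 6k + 2 = 20, which is even, yet k = 3 is odd, not even.

[⇐] Suppose k is even. Since 6 is even, 6k is even for every k, so 6k + 2 has the same parity as 2, which is even. Hence 6k + 2 is even.

Not equivalent: only (⇐) holds.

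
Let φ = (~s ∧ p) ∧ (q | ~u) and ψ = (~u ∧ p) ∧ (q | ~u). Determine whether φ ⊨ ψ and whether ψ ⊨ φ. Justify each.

Forward direction. This fails. Under q = T, p = T, s = F, u = T, the left side is true but the right side is false.

Converse. This fails. Under q = F, p = T, s = T, u = F, the left side is false but the right side is true.

(⇒) fails and (⇐) fails.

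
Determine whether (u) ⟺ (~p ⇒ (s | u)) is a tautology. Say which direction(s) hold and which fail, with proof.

Not equivalent: only (⇒) holds.

(⟹) Assume the antecedent. If s is true, ~p ⇒ (s | u) reduces to true regardless of the other variables. If s is false, the antecedent forces (s = F, p = F, u = T) or (s = F, p = T, u = T), and ~p ⇒ (s | u) holds there. Either way ~p ⇒ (s | u) holds.

(⟸) This fails. Under s = T, p = F, u = F, the left side is false but the right side is true.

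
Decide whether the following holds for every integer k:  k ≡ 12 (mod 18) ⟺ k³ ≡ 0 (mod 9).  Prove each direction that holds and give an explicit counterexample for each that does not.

(⇒) Suppose k ≡ 12 (mod 18). Then k³ ≡ 12³ = 1728 (mod 18), and since 9 ∣ 18, also k³ ≡ 0 (mod 9).

(⇐) This fails: take k = 0. Then 0³ = 0 ≡ 0 (mod 9), yet 0 ≡ 0 (mod 18), not 12.

Only the forward direction holds.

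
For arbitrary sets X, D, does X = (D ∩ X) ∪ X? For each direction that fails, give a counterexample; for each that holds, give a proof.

(⟹) Let x ∈ X. Then either x ∈ X and x ∉ D; or x ∈ X ∩ D. In each case x ∈ (D ∩ X) ∪ X, so X ⊆ (D ∩ X) ∪ X.

(⟸) Let x ∈ (D ∩ X) ∪ X. Then either x ∈ X and x ∉ D; or x ∈ X ∩ D. In each case x ∈ X, so (D ∩ X) ∪ X ⊆ X.

The two sets are equal.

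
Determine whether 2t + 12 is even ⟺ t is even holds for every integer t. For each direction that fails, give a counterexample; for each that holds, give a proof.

(→) This fails: take t = 1. Then 2t + 12 = 14, which is even, yet t = 1 is odd, not even.

(←) Suppose t is even. Since 2 is even, 2t is even for every t, so 2t + 12 has the same parity as 12, which is even. Hence 2t + 12 is even.

(⇒) fails; (⇐) holds.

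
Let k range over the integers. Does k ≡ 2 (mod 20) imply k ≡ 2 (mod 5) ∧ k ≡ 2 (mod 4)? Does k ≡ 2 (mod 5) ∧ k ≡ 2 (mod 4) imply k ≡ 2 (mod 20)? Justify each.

The biconditional holds.

(⇐) If k ≡ 2 (mod 5) and k ≡ 2 (mod 4), then by the Chinese remainder theorem k ≡ 2 (mod 20). This is exactly k ≡ 2 (mod 20).

(⇒) Suppose k ≡ 2 (mod 20); write k = 20j + 2. Since 5 ∣ 20, reducing mod 5 gives k ≡ 2 (mod 5); since 4 ∣ 20, reducing mod 4 gives k ≡ 2 (mod 4).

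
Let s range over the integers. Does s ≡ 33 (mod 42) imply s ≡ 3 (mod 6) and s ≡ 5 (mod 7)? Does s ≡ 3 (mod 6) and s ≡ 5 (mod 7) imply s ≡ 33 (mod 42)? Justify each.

Both directions hold; the statement is true.

Forward direction. Suppose s ≡ 33 (mod 42); write s = 42j + 33. Since 6 ∣ 42, reducing mod 6 gives s ≡ 33 ≡ 3 (mod 6); since 7 ∣ 42, reducing mod 7 gives s ≡ 33 ≡ 5 (mod 7).

Converse. If s ≡ 3 (mod 6) and s ≡ 5 (mod 7), then by the Chinese remainder theorem s ≡ 33 (mod 42). This is exactly s ≡ 33 (mod 42).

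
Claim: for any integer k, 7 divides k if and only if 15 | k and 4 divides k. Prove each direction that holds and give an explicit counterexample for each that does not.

(⟹) This fails: take k = 7. Certainly 7 ∣ 7, but 15 ∤ 7.

(⟸) This fails: take k = 60. Both 15 ∣ 60 and 4 ∣ 60, yet 60 is not a multiple of 7 (since 60 = 8·7 + 4), so 7 ∤ 60.

Neither direction holds.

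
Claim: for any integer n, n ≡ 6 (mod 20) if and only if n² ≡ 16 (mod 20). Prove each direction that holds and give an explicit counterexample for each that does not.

(⇒) holds; (⇐) fails.

Forward direction. Suppose n ≡ 6 (mod 20). Write n = 20j + 6. Then (20j + 6)² = 400j² + 240j + 36 = 20(20j² + 12j + 1) + 16, so n² ≡ 16 (mod 20).

Converse. This fails: take n = 4. Then 4² = 16 ≡ 16 (mod 20), yet 4 ≡ 4 (mod 20), not 6.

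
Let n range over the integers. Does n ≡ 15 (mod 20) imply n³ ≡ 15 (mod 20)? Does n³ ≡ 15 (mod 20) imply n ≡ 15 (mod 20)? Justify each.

(→) Suppose n ≡ 15 (mod 20). Write n = 20j + 15. Then (20j + 15)³ = 8000j³ + 18000j² + 13500j + 3375 = 20(400j³ + 900j² + 675j + 168) + 15, so n³ ≡ 15 (mod 20).

(←) Conversely, suppose n³ ≡ 15 (mod 20). The only residue r in {0, …, 19} with r³ ≡ 15 (mod 20) is r = 15, so n ≡ 15 (mod 20).

Equivalent; both directions hold.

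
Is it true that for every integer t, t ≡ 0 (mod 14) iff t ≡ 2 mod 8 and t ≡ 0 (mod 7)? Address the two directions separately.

Not equivalent: only (⇐) holds.

Forward direction. This fails: t = 0 gives 0 ≡ 0 (mod 14) but 0 ≡ 0 (mod 8), so the conjunction on the right does not hold.

Converse. If t ≡ 2 (mod 8) and t ≡ 0 (mod 7), then by the Chinese remainder theorem t ≡ 42 (mod 56). Since 42 ≡ 0 (mod 14) and 14 ∣ 56, we get t ≡ 0 (mod 14).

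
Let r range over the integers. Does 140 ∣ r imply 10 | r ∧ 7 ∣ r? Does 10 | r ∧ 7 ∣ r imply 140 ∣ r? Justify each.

(⇒) holds; (⇐) fails.

(⟹) If 140 ∣ r, write r = 140q. Since 140 = 14·10, r = 10·(14q), so 10 ∣ r; and since 140 = 20·7, r = 7·(20q), so 7 ∣ r.

(⟸) This fails: take r = 70. Both 10 ∣ 70 and 7 ∣ 70, yet 70 is not a multiple of 140 (since 70 = 0·140 + 70), so 140 ∤ 70.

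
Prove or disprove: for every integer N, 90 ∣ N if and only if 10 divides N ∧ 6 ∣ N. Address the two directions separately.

[⇐] This fails: take N = 30. Both 10 ∣ 30 and 6 ∣ 30, yet 30 is not a multiple of 90 (since 30 = 0·90 + 30), so 90 ∤ 30.

[⇒] If 90 ∣ N, write N = 90q. Since 90 = 9·10, N = 10·(9q), so 10 ∣ N; and since 90 = 15·6, N = 6·(15q), so 6 ∣ N.

Only the forward direction holds.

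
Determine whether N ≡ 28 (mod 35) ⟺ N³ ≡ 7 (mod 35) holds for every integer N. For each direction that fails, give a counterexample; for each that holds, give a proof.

Both directions hold.

(→) Suppose N ≡ 28 (mod 35). Write N = 35j + 28. Then (35j + 28)³ = 42875j³ + 102900j² + 82320j + 21952 = 35(1225j³ + 2940j² + 2352j + 627) + 7, so N³ ≡ 7 (mod 35).

(←) Conversely, suppose N³ ≡ 7 (mod 35). The only residue r in {0, …, 34} with r³ ≡ 7 (mod 35) is r = 28, so N ≡ 28 (mod 35).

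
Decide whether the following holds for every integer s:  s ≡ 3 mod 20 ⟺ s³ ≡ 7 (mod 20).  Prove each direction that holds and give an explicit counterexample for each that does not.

Converse. Suppose s³ ≡ 7 (mod 20). The only residue r in {0, …, 19} with r³ ≡ 7 (mod 20) is r = 3, so s ≡ 3 (mod 20).

Forward direction. Suppose s ≡ 3 mod 20. Write s = 20j + 3. Then (20j + 3)³ = 8000j³ + 3600j² + 540j + 27 = 20(400j³ + 180j² + 27j + 1) + 7, so s³ ≡ 7 (mod 20).

Both implications hold.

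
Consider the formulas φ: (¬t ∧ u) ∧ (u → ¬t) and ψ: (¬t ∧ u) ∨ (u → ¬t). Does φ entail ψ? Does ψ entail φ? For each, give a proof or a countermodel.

Forward direction. Assume the antecedent. If u is true, the antecedent forces (u = T, t = F), and (¬t ∧ u) ∨ (u → ¬t) holds there. If u is false, the antecedent cannot hold. Either way (¬t ∧ u) ∨ (u → ¬t) holds.

Converse. This fails. Under u = F, t = F, the left side is false but the right side is true.

The forward direction holds; the converse fails.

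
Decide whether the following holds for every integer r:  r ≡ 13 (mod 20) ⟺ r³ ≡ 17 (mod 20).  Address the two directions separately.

Both implications hold.

Forward direction. Suppose r ≡ 13 (mod 20). Write r = 20j + 13. Then (20j + 13)³ = 8000j³ + 15600j² + 10140j + 2197 = 20(400j³ + 780j² + 507j + 109) + 17, so r³ ≡ 17 (mod 20).

Converse. Suppose r³ ≡ 17 (mod 20). The only residue r in {0, …, 19} with r³ ≡ 17 (mod 20) is r = 13, so r ≡ 13 (mod 20).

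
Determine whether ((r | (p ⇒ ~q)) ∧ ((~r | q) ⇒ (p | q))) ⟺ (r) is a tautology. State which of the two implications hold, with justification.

Only the reverse direction holds.

[⇐] Assume the antecedent. If q is true, the antecedent forces (q = T, r = T, p = F) or (q = T, r = T, p = T), and the consequent holds there. If q is false, the antecedent forces (q = F, r = T, p = F) or (q = F, r = T, p = T), and the consequent holds there. Either way the consequent holds.

[⇒] This fails. Under q = T, r = F, p = F, the left side is true but the right side is false.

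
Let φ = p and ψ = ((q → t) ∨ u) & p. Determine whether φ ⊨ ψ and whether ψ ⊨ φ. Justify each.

[⇒] This fails. Under t = F, q = T, p = T, u = F, the left side is true but the right side is false.

[⇐] Assume the antecedent. If p is true, p reduces to true regardless of the other variables. If p is false, the antecedent cannot hold. Either way p holds.

Only the converse holds.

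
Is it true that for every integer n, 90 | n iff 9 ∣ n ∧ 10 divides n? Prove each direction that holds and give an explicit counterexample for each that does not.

Both directions hold.

[⇒] If 90 ∣ n, write n = 90q. Since 90 = 10·9, n = 9·(10q), so 9 ∣ n; and since 90 = 9·10, n = 10·(9q), so 10 ∣ n.

[⇐] Suppose 9 ∣ n and 10 ∣ n. Any common multiple of 9 and 10 is a multiple of their lcm; here gcd(9, 10) = 1, so lcm(9, 10) = 9·10 = 90, so 90 ∣ n.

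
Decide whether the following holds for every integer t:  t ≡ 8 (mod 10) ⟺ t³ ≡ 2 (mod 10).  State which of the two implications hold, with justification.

(←) For the converse, argue contrapositively. If t ≢ 8 (mod 10), then t is congruent to one of 0, 1, 2, 3, 4, 5, 6, 7, 9 modulo 10, and these give t³ ≡ 0, 1, 8, 7, 4, 5, 6, 3, 9 respectively — never 2.

(→) Suppose t ≡ 8 (mod 10). Write t = 10j + 8. Then (10j + 8)³ = 1000j³ + 2400j² + 1920j + 512 = 10(100j³ + 240j² + 192j + 51) + 2, so t³ ≡ 2 (mod 10).

The biconditional holds.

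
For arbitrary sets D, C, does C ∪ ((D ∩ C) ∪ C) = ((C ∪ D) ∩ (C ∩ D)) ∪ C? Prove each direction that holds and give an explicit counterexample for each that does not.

Both inclusions hold; the sets are equal.

Forward inclusion. Let x ∈ C ∪ ((D ∩ C) ∪ C). Then either x ∈ C and x ∉ D; or x ∈ D ∩ C. In each case x ∈ ((C ∪ D) ∩ (C ∩ D)) ∪ C, so C ∪ ((D ∩ C) ∪ C) ⊆ ((C ∪ D) ∩ (C ∩ D)) ∪ C.

Reverse inclusion. Let x ∈ ((C ∪ D) ∩ (C ∩ D)) ∪ C. Then either x ∈ C and x ∉ D; or x ∈ D ∩ C. In each case x ∈ C ∪ ((D ∩ C) ∪ C), so ((C ∪ D) ∩ (C ∩ D)) ∪ C ⊆ C ∪ ((D ∩ C) ∪ C).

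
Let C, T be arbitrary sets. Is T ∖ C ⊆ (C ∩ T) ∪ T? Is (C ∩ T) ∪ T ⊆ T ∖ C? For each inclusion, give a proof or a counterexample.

The sets are not equal: only the forward inclusion holds.

(⊆) Let x ∈ T ∖ C. Then x ∈ T and x ∉ C, from which x ∈ (C ∩ T) ∪ T.

(⊇) This inclusion fails. Take C = {1}, T = {1}; then 1 ∈ (C ∩ T) ∪ T but 1 ∉ T ∖ C.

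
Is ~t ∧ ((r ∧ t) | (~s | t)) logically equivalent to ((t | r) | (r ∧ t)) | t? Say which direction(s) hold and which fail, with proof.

Neither implication holds.

(⇒) This fails. Under r = F, s = F, t = F, the left side is true but the right side is false.

(⇐) This fails. Under r = T, s = T, t = F, the left side is false but the right side is true.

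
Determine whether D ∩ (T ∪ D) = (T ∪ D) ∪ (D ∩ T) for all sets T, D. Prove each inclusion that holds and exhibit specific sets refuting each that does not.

(⟹) Let x ∈ D ∩ (T ∪ D). Then either x ∈ D and x ∉ T; or x ∈ T ∩ D. In each case x ∈ (T ∪ D) ∪ (D ∩ T), so D ∩ (T ∪ D) ⊆ (T ∪ D) ∪ (D ∩ T).

(⟸) This inclusion fails. Take T = {1}, D = ∅; then 1 ∈ (T ∪ D) ∪ (D ∩ T) but 1 ∉ D ∩ (T ∪ D).

Only the forward inclusion holds.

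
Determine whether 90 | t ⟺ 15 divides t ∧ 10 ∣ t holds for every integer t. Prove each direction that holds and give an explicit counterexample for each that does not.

The forward direction holds; the converse fails.

(⇒) If 90 ∣ t, write t = 90q. Since 90 = 6·15, t = 15·(6q), so 15 ∣ t; and since 90 = 9·10, t = 10·(9q), so 10 ∣ t.

(⇐) This fails: take t = 30. Both 15 ∣ 30 and 10 ∣ 30, yet 30 is not a multiple of 90 (since 30 = 0·90 + 30), so 90 ∤ 30.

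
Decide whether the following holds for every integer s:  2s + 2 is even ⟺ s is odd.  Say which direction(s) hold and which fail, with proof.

The forward direction fails; the converse holds.

Converse. Suppose s is odd. Since 2 is even, 2s is even for every s, so 2s + 2 has the same parity as 2, which is even. Hence 2s + 2 is even.

Forward direction. This fails: take s = 6. Then 2s + 2 = 14, which is even, yet s = 6 is even, not odd.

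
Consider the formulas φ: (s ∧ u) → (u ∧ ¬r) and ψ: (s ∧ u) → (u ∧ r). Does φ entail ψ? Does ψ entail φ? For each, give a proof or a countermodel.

(→) This fails. Under r = F, s = T, u = T, the left side is true but the right side is false.

(←) This fails. Under r = T, s = T, u = T, the left side is false but the right side is true.

(⇒) fails and (⇐) fails.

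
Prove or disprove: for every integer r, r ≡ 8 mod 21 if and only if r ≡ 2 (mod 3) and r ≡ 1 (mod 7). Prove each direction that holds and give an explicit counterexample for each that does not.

Both directions hold.

Forward direction. Suppose r ≡ 8 (mod 21); write r = 21j + 8. Since 3 ∣ 21, reducing mod 3 gives r ≡ 8 ≡ 2 (mod 3); since 7 ∣ 21, reducing mod 7 gives r ≡ 8 ≡ 1 (mod 7).

Converse. If r ≡ 2 (mod 3) and r ≡ 1 (mod 7), then by the Chinese remainder theorem r ≡ 8 (mod 21). This is exactly r ≡ 8 (mod 21).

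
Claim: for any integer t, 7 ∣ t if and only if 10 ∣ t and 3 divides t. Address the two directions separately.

(→) This fails: take t = 7. Certainly 7 ∣ 7, but 10 ∤ 7.

(←) This fails: take t = 30. Both 10 ∣ 30 and 3 ∣ 30, yet 30 is not a multiple of 7 (since 30 = 4·7 + 2), so 7 ∤ 30.

(⇒) fails and (⇐) fails.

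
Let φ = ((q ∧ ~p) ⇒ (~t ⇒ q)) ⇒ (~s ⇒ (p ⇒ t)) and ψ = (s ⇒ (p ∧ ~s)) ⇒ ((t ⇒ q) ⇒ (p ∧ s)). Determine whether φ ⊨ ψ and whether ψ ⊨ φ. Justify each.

(⇒) fails; (⇐) holds.

(←) Assume the antecedent. If s is true, the consequent reduces to true regardless of the other variables. If s is false, the antecedent forces (s = F, p = F, t = T, q = F) or (s = F, p = T, t = T, q = F), and the consequent holds there. Either way the consequent holds.

(→) This fails. Under s = F, p = F, t = F, q = F, the left side is true but the right side is false.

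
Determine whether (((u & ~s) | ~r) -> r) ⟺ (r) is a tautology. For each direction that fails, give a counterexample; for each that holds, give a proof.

[⇒] Assume the antecedent. If s is true, the antecedent forces (s = T, r = T, u = F) or (s = T, r = T, u = T), and r holds there. If s is false, the antecedent forces (s = F, r = T, u = F) or (s = F, r = T, u = T), and r holds there. Either way r holds.

[⇐] Assume the antecedent. If s is true, the antecedent forces (s = T, r = T, u = F) or (s = T, r = T, u = T), and ((u & ~s) | ~r) -> r holds there. If s is false, the antecedent forces (s = F, r = T, u = F) or (s = F, r = T, u = T), and ((u & ~s) | ~r) -> r holds there. Either way ((u & ~s) | ~r) -> r holds.

Both implications hold.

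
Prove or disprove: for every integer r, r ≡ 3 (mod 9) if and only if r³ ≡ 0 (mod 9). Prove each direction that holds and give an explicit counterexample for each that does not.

Only the forward direction holds.

(⟸) This fails: take r = 0. Then 0³ = 0 ≡ 0 (mod 9), yet 0 ≡ 0 (mod 9), not 3.

(⟹) Suppose r ≡ 3 (mod 9). Write r = 9j + 3. Then (9j + 3)³ = 729j³ + 729j² + 243j + 27 = 9(81j³ + 81j² + 27j + 3) + 0, so r³ ≡ 0 (mod 9).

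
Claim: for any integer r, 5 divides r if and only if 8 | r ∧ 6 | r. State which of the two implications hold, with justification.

(⇒) fails and (⇐) fails.

(⟹) This fails: take r = 5. Certainly 5 ∣ 5, but 8 ∤ 5.

(⟸) This fails: take r = 24. Both 8 ∣ 24 and 6 ∣ 24, yet 24 is not a multiple of 5 (since 24 = 4·5 + 4), so 5 ∤ 24.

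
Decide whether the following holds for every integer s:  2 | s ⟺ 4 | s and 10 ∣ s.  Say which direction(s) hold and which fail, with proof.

(⇒) This fails: take s = 2. Certainly 2 ∣ 2, but 4 ∤ 2.

(⇐) Suppose 4 ∣ s and 10 ∣ s. Any common multiple of 4 and 10 is a multiple of their lcm; here lcm(4, 10) = 4·10/gcd(4, 10) = 40/2 = 20, so 20 ∣ s. Since 2 ∣ 20, it follows that 2 ∣ s.

(⇒) fails; (⇐) holds.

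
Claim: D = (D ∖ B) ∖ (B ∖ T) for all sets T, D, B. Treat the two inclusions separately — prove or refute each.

The sets are not equal: only the reverse inclusion holds.

Forward inclusion. This inclusion fails. Take T = ∅, D = {1}, B = {1}; then 1 ∈ D but 1 ∉ (D ∖ B) ∖ (B ∖ T).

Reverse inclusion. Let x ∈ (D ∖ B) ∖ (B ∖ T). Then either x ∈ D and x ∉ T, B; or x ∈ T ∩ D and x ∉ B. In each case x ∈ D, so (D ∖ B) ∖ (B ∖ T) ⊆ D.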